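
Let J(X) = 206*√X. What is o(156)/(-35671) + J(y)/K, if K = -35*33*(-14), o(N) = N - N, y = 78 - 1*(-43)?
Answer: 103/735 ≈ 0.14014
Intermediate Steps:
y = 121 (y = 78 + 43 = 121)
o(N) = 0
K = 16170 (K = -1155*(-14) = 16170)
o(156)/(-35671) + J(y)/K = 0/(-35671) + (206*√121)/16170 = 0*(-1/35671) + (206*11)*(1/16170) = 0 + 2266*(1/16170) = 0 + 103/735 = 103/735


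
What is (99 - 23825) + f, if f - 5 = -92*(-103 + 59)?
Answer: -19673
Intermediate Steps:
f = 4053 (f = 5 - 92*(-103 + 59) = 5 - 92*(-44) = 5 + 4048 = 4053)
(99 - 23825) + f = (99 - 23825) + 4053 = -23726 + 4053 = -19673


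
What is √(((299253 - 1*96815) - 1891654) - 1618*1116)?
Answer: 2*I*√873726 ≈ 1869.5*I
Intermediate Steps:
√(((299253 - 1*96815) - 1891654) - 1618*1116) = √(((299253 - 96815) - 1891654) - 1805688) = √((202438 - 1891654) - 1805688) = √(-1689216 - 1805688) = √(-3494904) = 2*I*√873726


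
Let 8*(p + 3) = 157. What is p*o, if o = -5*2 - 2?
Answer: -399/2 ≈ -199.50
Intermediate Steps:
p = 133/8 (p = -3 + (⅛)*157 = -3 + 157/8 = 133/8 ≈ 16.625)
o = -12 (o = -10 - 2 = -12)
p*o = (133/8)*(-12) = -399/2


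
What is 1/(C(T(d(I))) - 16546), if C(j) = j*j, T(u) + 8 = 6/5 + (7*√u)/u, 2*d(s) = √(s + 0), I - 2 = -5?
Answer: -225/(3722850 - (102 + 35*√2*3^(¾)*I^(3/2))²) ≈ -6.0342e-5 - 5.7371e-8*I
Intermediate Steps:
I = -3 (I = 2 - 5 = -3)
d(s) = √s/2 (d(s) = √(s + 0)/2 = √s/2)
T(u) = -34/5 + 7/√u (T(u) = -8 + (6/5 + (7*√u)/u) = -8 + (6*(⅕) + 7/√u) = -8 + (6/5 + 7/√u) = -34/5 + 7/√u)
C(j) = j²
1/(C(T(d(I))) - 16546) = 1/((-34/5 + 7/√(√(-3)/2))² - 16546) = 1/((-34/5 + 7/√((I*√3)/2))² - 16546) = 1/((-34/5 + 7/√(I*√3/2))² - 16546) = 1/((-34/5 + 7*(√2*3^(¾)*(-I^(3/2))/3))² - 16546) = 1/((-34/5 - 7*√2*3^(¾)*I^(3/2)/3)² - 16546) = 1/(-16546 + (-34/5 - 7*√2*3^(¾)*I^(3/2)/3)²)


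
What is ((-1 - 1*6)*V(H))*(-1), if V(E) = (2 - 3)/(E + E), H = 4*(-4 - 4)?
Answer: 7/64 ≈ 0.10938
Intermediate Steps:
H = -32 (H = 4*(-8) = -32)
V(E) = -1/(2*E)
((-1 - 1*6)*V(H))*(-1) = ((-1 - 1*6)*(-½/(-32)))*(-1) = ((-1 - 6)*(-½*(-1/32)))*(-1) = -7*1/64*(-1) = -7/64*(-1) = 7/64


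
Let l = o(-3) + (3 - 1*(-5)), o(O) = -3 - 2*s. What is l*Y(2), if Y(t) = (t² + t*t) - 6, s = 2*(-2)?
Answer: 26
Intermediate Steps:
s = -4
o(O) = 5 (o(O) = -3 - 2*(-4) = -3 + 8 = 5)
Y(t) = -6 + 2*t² (Y(t) = (t² + t²) - 6 = 2*t² - 6 = -6 + 2*t²)
l = 13 (l = 5 + (3 - 1*(-5)) = 5 + (3 + 5) = 5 + 8 = 13)
l*Y(2) = 13*(-6 + 2*2²) = 13*(-6 + 2*4) = 13*(-6 + 8) = 13*2 = 26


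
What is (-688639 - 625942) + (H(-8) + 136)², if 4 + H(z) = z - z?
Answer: -1297157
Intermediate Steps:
H(z) = -4 (H(z) = -4 + (z - z) = -4 + 0 = -4)
(-688639 - 625942) + (H(-8) + 136)² = (-688639 - 625942) + (-4 + 136)² = -1314581 + 132² = -1314581 + 17424 = -1297157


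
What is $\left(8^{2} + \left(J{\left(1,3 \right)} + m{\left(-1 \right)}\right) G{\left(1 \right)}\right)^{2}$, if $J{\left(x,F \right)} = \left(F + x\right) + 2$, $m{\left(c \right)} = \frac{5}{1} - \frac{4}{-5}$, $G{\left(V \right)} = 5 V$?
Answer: $15129$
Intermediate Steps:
$m{\left(c \right)} = \frac{29}{5}$ ($m{\left(c \right)} = 5 \cdot 1 - - \frac{4}{5} = 5 + \frac{4}{5} = \frac{29}{5}$)
$J{\left(x,F \right)} = 2 + F + x$
$\left(8^{2} + \left(J{\left(1,3 \right)} + m{\left(-1 \right)}\right) G{\left(1 \right)}\right)^{2} = \left(8^{2} + \left(\left(2 + 3 + 1\right) + \frac{29}{5}\right) 5 \cdot 1\right)^{2} = \left(64 + \left(6 + \frac{29}{5}\right) 5\right)^{2} = \left(64 + \frac{59}{5} \cdot 5\right)^{2} = \left(64 + 59\right)^{2} = 123^{2} = 15129$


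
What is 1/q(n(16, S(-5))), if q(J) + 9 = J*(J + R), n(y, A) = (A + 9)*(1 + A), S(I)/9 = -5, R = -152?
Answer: 1/2268279 ≈ 4.4086e-7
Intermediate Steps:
S(I) = -45 (S(I) = 9*(-5) = -45)
n(y, A) = (1 + A)*(9 + A) (n(y, A) = (9 + A)*(1 + A) = (1 + A)*(9 + A))
q(J) = -9 + J*(-152 + J) (q(J) = -9 + J*(J - 152) = -9 + J*(-152 + J))
1/q(n(16, S(-5))) = 1/(-9 + (9 + (-45)² + 10*(-45))² - 152*(9 + (-45)² + 10*(-45))) = 1/(-9 + (9 + 2025 - 450)² - 152*(9 + 2025 - 450)) = 1/(-9 + 1584² - 152*1584) = 1/(-9 + 2509056 - 240768) = 1/2268279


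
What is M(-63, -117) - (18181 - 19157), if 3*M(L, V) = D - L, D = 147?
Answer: 1046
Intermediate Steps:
M(L, V) = 49 - L/3 (M(L, V) = (147 - L)/3 = 49 - L/3)
M(-63, -117) - (18181 - 19157) = (49 - ⅓*(-63)) - (18181 - 19157) = (49 + 21) - 1*(-976) = 70 + 976 = 1046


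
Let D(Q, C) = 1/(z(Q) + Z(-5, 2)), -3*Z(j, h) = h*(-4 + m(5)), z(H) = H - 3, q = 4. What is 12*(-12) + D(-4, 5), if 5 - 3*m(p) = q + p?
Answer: -4473/31 ≈ -144.29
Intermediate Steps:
z(H) = -3 + H
m(p) = 1/3 - p/3 (m(p) = 5/3 - (4 + p)/3 = 5/3 + (-4/3 - p/3) = 1/3 - p/3)
Z(j, h) = 16*h/9 (Z(j, h) = -h*(-4 + (1/3 - 1/3*5))/3 = -h*(-4 + (1/3 - 5/3))/3 = -h*(-4 - 4/3)/3 = -h*(-16)/(3*3) = -(-16)*h/9 = 16*h/9)
D(Q, C) = 1/(5/9 + Q) (D(Q, C) = 1/((-3 + Q) + (16/9)*2) = 1/((-3 + Q) + 32/9) = 1/(5/9 + Q))
12*(-12) + D(-4, 5) = 12*(-12) + 9/(5 + 9*(-4)) = -144 + 9/(5 - 36) = -144 + 9/(-31) = -144 + 9*(-1/31) = -144 - 9/31 = -4473/31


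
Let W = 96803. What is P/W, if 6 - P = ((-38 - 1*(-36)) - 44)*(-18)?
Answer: -822/96803 ≈ -0.0084915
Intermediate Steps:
P = -822 (P = 6 - ((-38 - 1*(-36)) - 44)*(-18) = 6 - ((-38 + 36) - 44)*(-18) = 6 - (-2 - 44)*(-18) = 6 - (-46)*(-18) = 6 - 1*828 = 6 - 828 = -822)
P/W = -822/96803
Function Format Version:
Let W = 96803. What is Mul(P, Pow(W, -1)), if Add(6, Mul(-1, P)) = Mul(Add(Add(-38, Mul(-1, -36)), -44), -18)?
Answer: Rational(-822, 96803) ≈ -0.0084915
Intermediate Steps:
P = -822 (P = Add(6, Mul(-1, Mul(Add(Add(-38, Mul(-1, -36)), -44), -18))) = Add(6, Mul(-1, Mul(Add(Add(-38, 36), -44), -18))) = Add(6, Mul(-1, Mul(Add(-2, -44), -18))) = Add(6, Mul(-1, Mul(-46, -18))) = Add(6, Mul(-1, 828)) = Add(6, -828) = -822)
Mul(P, Pow(W, -1)) = Mul(-822, Pow(96803, -1)) = Mul(-822, Rational(1, 96803)) = Rational(-822, 96803)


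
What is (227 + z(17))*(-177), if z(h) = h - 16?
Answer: -40356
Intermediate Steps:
z(h) = -16 + h
(227 + z(17))*(-177) = (227 + (-16 + 17))*(-177) = (227 + 1)*(-177) = 228*(-177) = -40356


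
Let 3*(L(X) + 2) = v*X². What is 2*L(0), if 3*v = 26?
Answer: -4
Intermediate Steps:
v = 26/3 (v = (⅓)*26 = 26/3 ≈ 8.6667)
L(X) = -2 + 26*X²/9 (L(X) = -2 + (26*X²/3)/3 = -2 + 26*X²/9)
2*L(0) = 2*(-2 + (26/9)*0²) = 2*(-2 + (26/9)*0) = 2*(-2 + 0) = 2*(-2) = -4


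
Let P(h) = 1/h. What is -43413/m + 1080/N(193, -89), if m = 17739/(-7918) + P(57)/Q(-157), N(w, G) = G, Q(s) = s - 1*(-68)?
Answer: 155102247574398/8009809985 ≈ 19364.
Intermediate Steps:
Q(s) = 68 + s (Q(s) = s + 68 = 68 + s)
m = -89997865/40168014 (m = 17739/(-7918) + 1/(57*(68 - 157)) = 17739*(-1/7918) + (1/57)/(-89) = -17739/7918 + (1/57)*(-1/89) = -17739/7918 - 1/5073 = -89997865/40168014 ≈ -2.2405)
-43413/m + 1080/N(193, -89) = -43413/(-89997865/40168014) + 1080/(-89) = -43413*(-40168014/89997865) + 1080*(-1/89) = 1743813991782/89997865 - 1080/89 = 155102247574398/8009809985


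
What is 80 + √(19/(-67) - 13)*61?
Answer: 80 + 61*I*√59630/67 ≈ 80.0 + 222.32*I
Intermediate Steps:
80 + √(19/(-67) - 13)*61 = 80 + √(19*(-1/67) - 13)*61 = 80 + √(-19/67 - 13)*61 = 80 + √(-890/67)*61 = 80 + (I*√59630/67)*61 = 80 + 61*I*√59630/67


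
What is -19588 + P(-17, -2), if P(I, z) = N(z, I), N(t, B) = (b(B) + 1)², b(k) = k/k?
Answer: -19584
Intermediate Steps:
b(k) = 1
N(t, B) = 4 (N(t, B) = (1 + 1)² = 2² = 4)
P(I, z) = 4
-19588 + P(-17, -2) = -19588 + 4 = -19584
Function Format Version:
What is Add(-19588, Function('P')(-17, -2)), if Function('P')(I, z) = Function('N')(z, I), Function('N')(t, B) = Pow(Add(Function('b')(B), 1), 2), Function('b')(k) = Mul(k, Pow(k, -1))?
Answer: -19584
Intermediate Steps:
Function('b')(k) = 1
Function('N')(t, B) = 4 (Function('N')(t, B) = Pow(Add(1, 1), 2) = Pow(2, 2) = 4)
Function('P')(I, z) = 4
Add(-19588, Function('P')(-17, -2)) = Add(-19588, 4) = -19584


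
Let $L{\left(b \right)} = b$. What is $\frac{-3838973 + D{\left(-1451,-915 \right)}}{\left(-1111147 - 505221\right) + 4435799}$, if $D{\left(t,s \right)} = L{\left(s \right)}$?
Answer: $- \frac{3839888}{2819431} \approx -1.3619$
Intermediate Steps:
$D{\left(t,s \right)} = s$
$\frac{-3838973 + D{\left(-1451,-915 \right)}}{\left(-1111147 - 505221\right) + 4435799} = \frac{-3838973 - 915}{\left(-1111147 - 505221\right) + 4435799} = - \frac{3839888}{\left(-1111147 - 505221\right) + 4435799} = - \frac{3839888}{-1616368 + 4435799} = - \frac{3839888}{2819431}$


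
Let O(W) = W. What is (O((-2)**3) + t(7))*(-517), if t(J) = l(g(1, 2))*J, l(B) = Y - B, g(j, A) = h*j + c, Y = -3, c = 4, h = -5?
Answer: 11374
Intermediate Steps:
g(j, A) = 4 - 5*j (g(j, A) = -5*j + 4 = 4 - 5*j)
l(B) = -3 - B
t(J) = -2*J (t(J) = (-3 - (4 - 5*1))*J = (-3 - (4 - 5))*J = (-3 - 1*(-1))*J = (-3 + 1)*J = -2*J)
(O((-2)**3) + t(7))*(-517) = ((-2)**3 - 2*7)*(-517) = (-8 - 14)*(-517) = -22*(-517) = 11374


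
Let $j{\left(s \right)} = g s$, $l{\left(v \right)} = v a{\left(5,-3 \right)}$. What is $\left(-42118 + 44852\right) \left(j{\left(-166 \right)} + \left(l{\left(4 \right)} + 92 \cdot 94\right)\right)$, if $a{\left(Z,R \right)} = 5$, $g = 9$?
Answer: $19613716$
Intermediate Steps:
$l{\left(v \right)} = 5 v$ ($l{\left(v \right)} = v 5 = 5 v$)
$j{\left(s \right)} = 9 s$
$\left(-42118 + 44852\right) \left(j{\left(-166 \right)} + \left(l{\left(4 \right)} + 92 \cdot 94\right)\right) = \left(-42118 + 44852\right) \left(9 \left(-166\right) + \left(5 \cdot 4 + 92 \cdot 94\right)\right) = 2734 \left(-1494 + \left(20 + 8648\right)\right) = 2734 \left(-1494 + 8668\right) = 2734 \cdot 7174 = 19613716$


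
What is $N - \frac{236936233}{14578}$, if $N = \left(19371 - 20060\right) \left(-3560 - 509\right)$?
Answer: $\frac{40633084465}{14578} \approx 2.7873 \cdot 10^{6}$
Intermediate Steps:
$N = 2803541$ ($N = \left(-689\right) \left(-4069\right) = 2803541$)
$N - \frac{236936233}{14578} = 2803541 - \frac{236936233}{14578} = \frac{40633084465}{14578}$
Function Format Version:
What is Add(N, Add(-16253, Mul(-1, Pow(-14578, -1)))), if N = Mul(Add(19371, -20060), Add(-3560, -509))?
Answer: Rational(40633084465, 14578) ≈ 2.7873e+6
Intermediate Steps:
N = 2803541 (N = Mul(-689, -4069) = 2803541)
Add(N, Add(-16253, Mul(-1, Pow(-14578, -1)))) = Add(2803541, Add(-16253, Mul(-1, Pow(-14578, -1)))) = Add(2803541, Add(-16253, Mul(-1, Rational(-1, 14578)))) = Add(2803541, Add(-16253, Rational(1, 14578))) = Add(2803541, Rational(-236936233, 14578)) = Rational(40633084465, 14578)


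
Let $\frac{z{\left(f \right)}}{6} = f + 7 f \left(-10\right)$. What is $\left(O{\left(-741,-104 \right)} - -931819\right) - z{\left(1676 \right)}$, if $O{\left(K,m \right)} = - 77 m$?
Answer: $1633691$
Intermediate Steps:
$z{\left(f \right)} = - 414 f$ ($z{\left(f \right)} = 6 \left(f + 7 f \left(-10\right)\right) = 6 \left(f - 70 f\right) = 6 \left(- 69 f\right) = - 414 f$)
$\left(O{\left(-741,-104 \right)} - -931819\right) - z{\left(1676 \right)} = \left(\left(-77\right) \left(-104\right) - -931819\right) - \left(-414\right) 1676 = \left(8008 + 931819\right) - -693864 = 939827 + 693864 = 1633691$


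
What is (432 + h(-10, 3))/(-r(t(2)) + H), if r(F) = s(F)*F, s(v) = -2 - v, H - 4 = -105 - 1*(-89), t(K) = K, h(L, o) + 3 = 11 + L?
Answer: -215/2 ≈ -107.50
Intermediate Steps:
h(L, o) = 8 + L (h(L, o) = -3 + (11 + L) = 8 + L)
H = -12 (H = 4 + (-105 - 1*(-89)) = 4 + (-105 + 89) = 4 - 16 = -12)
r(F) = F*(-2 - F) (r(F) = (-2 - F)*F = F*(-2 - F))
(432 + h(-10, 3))/(-r(t(2)) + H) = (432 + (8 - 10))/(-(-1)*2*(2 + 2) - 12) = (432 - 2)/(-(-1)*2*4 - 12) = 430/(-1*(-8) - 12) = 430/(8 - 12) = 430/(-4) = 430*(-¼) = -215/2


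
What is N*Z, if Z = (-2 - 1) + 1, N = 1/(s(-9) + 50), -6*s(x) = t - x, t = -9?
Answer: -1/25 ≈ -0.040000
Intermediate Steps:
s(x) = 3/2 + x/6 (s(x) = -(-9 - x)/6 = 3/2 + x/6)
N = 1/50 (N = 1/((3/2 + (⅙)*(-9)) + 50) = 1/((3/2 - 3/2) + 50) = 1/(0 + 50) = 1/50 ≈ 0.020000)
Z = -2 (Z = -3 + 1 = -2)
N*Z = (1/50)*(-2) = -1/25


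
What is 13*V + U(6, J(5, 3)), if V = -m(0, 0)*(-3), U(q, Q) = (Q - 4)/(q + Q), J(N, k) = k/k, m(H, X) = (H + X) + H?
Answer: -3/7 ≈ -0.42857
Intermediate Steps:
m(H, X) = X + 2*H
J(N, k) = 1
U(q, Q) = (-4 + Q)/(Q + q)
V = 0 (V = -(0 + 2*0)*(-3) = -(0 + 0)*(-3) = -1*0*(-3) = 0*(-3) = 0)
13*V + U(6, J(5, 3)) = 13*0 + (-4 + 1)/(1 + 6) = 0 - 3/7 = -3/7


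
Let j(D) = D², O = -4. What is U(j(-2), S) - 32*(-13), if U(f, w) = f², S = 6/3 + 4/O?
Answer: 432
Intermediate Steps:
S = 1 (S = 6/3 + 4/(-4) = 6*(⅓) + 4*(-¼) = 2 - 1 = 1)
U(j(-2), S) - 32*(-13) = ((-2)²)² - 32*(-13) = 4² + 416 = 16 + 416 = 432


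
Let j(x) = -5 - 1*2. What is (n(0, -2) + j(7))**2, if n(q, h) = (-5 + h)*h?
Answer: 49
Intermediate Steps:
n(q, h) = h*(-5 + h)
j(x) = -7 (j(x) = -5 - 2 = -7)
(n(0, -2) + j(7))**2 = (-2*(-5 - 2) - 7)**2 = (-2*(-7) - 7)**2 = (14 - 7)**2 = 7**2 = 49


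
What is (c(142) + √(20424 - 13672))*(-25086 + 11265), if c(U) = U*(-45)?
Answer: 88316190 - 55284*√422 ≈ 8.7181e+7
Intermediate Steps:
c(U) = -45*U
(c(142) + √(20424 - 13672))*(-25086 + 11265) = (-45*142 + √(20424 - 13672))*(-25086 + 11265) = (-6390 + √6752)*(-13821) = (-6390 + 4*√422)*(-13821) = 88316190 - 55284*√422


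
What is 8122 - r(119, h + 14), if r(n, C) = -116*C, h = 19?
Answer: 11950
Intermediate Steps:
8122 - r(119, h + 14) = 8122 - (-116)*(19 + 14) = 8122 - (-116)*33 = 8122 - 1*(-3828) = 8122 + 3828 = 11950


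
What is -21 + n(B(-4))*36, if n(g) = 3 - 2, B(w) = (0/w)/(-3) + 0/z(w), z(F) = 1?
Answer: 15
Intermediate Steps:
B(w) = 0 (B(w) = (0/w)/(-3) + 0/1 = 0*(-⅓) + 0*1 = 0 + 0 = 0)
n(g) = 1
-21 + n(B(-4))*36 = -21 + 1*36 = -21 + 36 = 15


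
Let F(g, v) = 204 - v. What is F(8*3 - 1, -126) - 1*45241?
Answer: -44911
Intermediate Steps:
F(8*3 - 1, -126) - 1*45241 = (204 - 1*(-126)) - 1*45241 = (204 + 126) - 45241 = 330 - 45241 = -44911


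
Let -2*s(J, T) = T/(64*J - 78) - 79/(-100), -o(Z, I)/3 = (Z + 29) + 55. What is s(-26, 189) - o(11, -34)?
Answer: 49587641/174200 ≈ 284.66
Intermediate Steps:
o(Z, I) = -252 - 3*Z (o(Z, I) = -3*((Z + 29) + 55) = -3*((29 + Z) + 55) = -3*(84 + Z) = -252 - 3*Z)
s(J, T) = -79/200 - T/(2*(-78 + 64*J)) (s(J, T) = -(T/(64*J - 78) - 79/(-100))/2 = -(T/(-78 + 64*J) - 79*(-1/100))/2 = -(T/(-78 + 64*J) + 79/100)/2 = -(79/100 + T/(-78 + 64*J))/2 = -79/200 - T/(2*(-78 + 64*J)))
s(-26, 189) - o(11, -34) = (3081 - 2528*(-26) - 50*189)/(200*(-39 + 32*(-26))) - (-252 - 3*11) = (3081 + 65728 - 9450)/(200*(-39 - 832)) - (-252 - 33) = (1/200)*59359/(-871) - 1*(-285) = (1/200)*(-1/871)*59359 + 285 = -59359/174200 + 285 = 49587641/174200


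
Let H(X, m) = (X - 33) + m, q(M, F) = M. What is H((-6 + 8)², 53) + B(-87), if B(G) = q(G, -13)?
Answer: -63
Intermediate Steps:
H(X, m) = -33 + X + m (H(X, m) = (-33 + X) + m = -33 + X + m)
B(G) = G
H((-6 + 8)², 53) + B(-87) = (-33 + (-6 + 8)² + 53) - 87 = (-33 + 2² + 53) - 87 = (-33 + 4 + 53) - 87 = 24 - 87 = -63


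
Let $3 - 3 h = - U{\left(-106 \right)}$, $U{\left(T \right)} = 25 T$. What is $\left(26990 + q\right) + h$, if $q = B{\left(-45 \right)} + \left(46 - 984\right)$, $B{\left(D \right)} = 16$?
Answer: $\frac{75557}{3} \approx 25186.0$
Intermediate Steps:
$h = - \frac{2647}{3}$ ($h = 1 - \frac{\left(-1\right) 25 \left(-106\right)}{3} = 1 - \frac{\left(-1\right) \left(-2650\right)}{3} = 1 - \frac{2650}{3} = - \frac{2647}{3} \approx -882.33$)
$q = -922$ ($q = 16 + \left(46 - 984\right) = 16 - 938 = -922$)
$\left(26990 + q\right) + h = \left(26990 - 922\right) - \frac{2647}{3} = 26068 - \frac{2647}{3} = \frac{75557}{3}$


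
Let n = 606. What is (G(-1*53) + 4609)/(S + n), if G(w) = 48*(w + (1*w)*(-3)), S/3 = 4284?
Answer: 9697/13458 ≈ 0.72054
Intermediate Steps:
S = 12852 (S = 3*4284 = 12852)
G(w) = -96*w (G(w) = 48*(w + w*(-3)) = 48*(w - 3*w) = 48*(-2*w) = -96*w)
(G(-1*53) + 4609)/(S + n) = (-(-96)*53 + 4609)/(12852 + 606) = (-96*(-53) + 4609)/13458 = (5088 + 4609)*(1/13458) = 9697*(1/13458) = 9697/13458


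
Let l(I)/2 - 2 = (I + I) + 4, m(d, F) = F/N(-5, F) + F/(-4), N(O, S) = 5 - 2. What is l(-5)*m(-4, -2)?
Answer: 4/3 ≈ 1.3333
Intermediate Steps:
N(O, S) = 3
m(d, F) = F/12 (m(d, F) = F/3 + F/(-4) = F*(1/3) + F*(-1/4) = F/3 - F/4 = F/12)
l(I) = 12 + 4*I (l(I) = 4 + 2*((I + I) + 4) = 4 + 2*(2*I + 4) = 4 + 2*(4 + 2*I) = 4 + (8 + 4*I) = 12 + 4*I)
l(-5)*m(-4, -2) = (12 + 4*(-5))*((1/12)*(-2)) = (12 - 20)*(-1/6) = -8*(-1/6) = 4/3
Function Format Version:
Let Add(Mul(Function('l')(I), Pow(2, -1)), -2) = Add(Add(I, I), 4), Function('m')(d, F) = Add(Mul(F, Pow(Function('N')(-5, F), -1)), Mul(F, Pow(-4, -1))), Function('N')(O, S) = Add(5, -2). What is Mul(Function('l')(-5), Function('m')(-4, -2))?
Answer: Rational(4, 3) ≈ 1.3333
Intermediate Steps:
Function('N')(O, S) = 3
Function('m')(d, F) = Mul(Rational(1, 12), F) (Function('m')(d, F) = Add(Mul(F, Pow(3, -1)), Mul(F, Pow(-4, -1))) = Add(Mul(F, Rational(1, 3)), Mul(F, Rational(-1, 4))) = Add(Mul(Rational(1, 3), F), Mul(Rational(-1, 4), F)) = Mul(Rational(1, 12), F))
Function('l')(I) = Add(12, Mul(4, I)) (Function('l')(I) = Add(4, Mul(2, Add(Add(I, I), 4))) = Add(4, Mul(2, Add(Mul(2, I), 4))) = Add(4, Mul(2, Add(4, Mul(2, I)))) = Add(4, Add(8, Mul(4, I))) = Add(12, Mul(4, I)))
Mul(Function('l')(-5), Function('m')(-4, -2)) = Mul(Add(12, Mul(4, -5)), Mul(Rational(1, 12), -2)) = Mul(Add(12, -20), Rational(-1, 6)) = Mul(-8, Rational(-1, 6)) = Rational(4, 3)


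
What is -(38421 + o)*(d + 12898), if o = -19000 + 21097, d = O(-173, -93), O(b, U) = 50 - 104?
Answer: -520413192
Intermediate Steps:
O(b, U) = -54
d = -54
o = 2097
-(38421 + o)*(d + 12898) = -(38421 + 2097)*(-54 + 12898) = -40518*12844 = -1*520413192 = -520413192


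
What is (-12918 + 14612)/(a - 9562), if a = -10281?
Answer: -1694/19843 ≈ -0.085370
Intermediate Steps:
(-12918 + 14612)/(a - 9562) = (-12918 + 14612)/(-10281 - 9562) = 1694/(-19843) = 1694*(-1/19843) = -1694/19843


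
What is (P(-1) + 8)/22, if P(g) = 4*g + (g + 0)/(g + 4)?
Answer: 1/6 ≈ 0.16667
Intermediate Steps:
P(g) = 4*g + g/(4 + g)
(P(-1) + 8)/22 = (-(17 + 4*(-1))/(4 - 1) + 8)/22 = (-1*(17 - 4)/3 + 8)/22 = (-1*1/3*13 + 8)/22 = (-13/3 + 8)/22 = (1/22)*(11/3) = 1/6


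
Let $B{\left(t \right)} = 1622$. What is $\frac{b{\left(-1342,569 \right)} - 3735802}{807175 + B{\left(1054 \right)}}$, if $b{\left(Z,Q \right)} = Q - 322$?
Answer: $- \frac{1245185}{269599} \approx -4.6187$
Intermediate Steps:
$b{\left(Z,Q \right)} = -322 + Q$
$\frac{b{\left(-1342,569 \right)} - 3735802}{807175 + B{\left(1054 \right)}} = \frac{\left(-322 + 569\right) - 3735802}{807175 + 1622} = \frac{247 - 3735802}{808797} = \left(-3735555\right) \frac{1}{808797} = - \frac{1245185}{269599}$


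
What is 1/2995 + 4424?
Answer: 13249881/2995 ≈ 4424.0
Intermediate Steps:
1/2995 + 4424 = 13249881/2995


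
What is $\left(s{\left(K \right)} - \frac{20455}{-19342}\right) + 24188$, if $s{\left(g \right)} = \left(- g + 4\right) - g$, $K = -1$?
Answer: $\frac{467980803}{19342} \approx 24195.0$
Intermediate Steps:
$s{\left(g \right)} = 4 - 2 g$ ($s{\left(g \right)} = \left(4 - g\right) - g = 4 - 2 g$)
$\left(s{\left(K \right)} - \frac{20455}{-19342}\right) + 24188 = \left(\left(4 - -2\right) - \frac{20455}{-19342}\right) + 24188 = \left(\left(4 + 2\right) - - \frac{20455}{19342}\right) + 24188 = \left(6 + \frac{20455}{19342}\right) + 24188 = \frac{136507}{19342} + 24188 = \frac{467980803}{19342}$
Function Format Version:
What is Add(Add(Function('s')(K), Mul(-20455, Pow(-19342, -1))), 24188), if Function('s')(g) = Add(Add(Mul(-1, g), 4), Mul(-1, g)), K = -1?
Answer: Rational(467980803, 19342) ≈ 24195.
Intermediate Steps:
Function('s')(g) = Add(4, Mul(-2, g)) (Function('s')(g) = Add(Add(4, Mul(-1, g)), Mul(-1, g)) = Add(4, Mul(-2, g)))
Add(Add(Function('s')(K), Mul(-20455, Pow(-19342, -1))), 24188) = Add(Add(Add(4, Mul(-2, -1)), Mul(-20455, Pow(-19342, -1))), 24188) = Add(Add(Add(4, 2), Mul(-20455, Rational(-1, 19342))), 24188) = Add(Add(6, Rational(20455, 19342)), 24188) = Add(Rational(136507, 19342), 24188) = Rational(467980803, 19342)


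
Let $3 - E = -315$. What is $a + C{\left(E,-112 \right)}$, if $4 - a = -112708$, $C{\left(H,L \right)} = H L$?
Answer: $77096$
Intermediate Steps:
$E = 318$ ($E = 3 - -315 = 3 + 315 = 318$)
$a = 112712$ ($a = 4 - -112708 = 4 + 112708 = 112712$)
$a + C{\left(E,-112 \right)} = 112712 + 318 \left(-112\right) = 112712 - 35616 = 77096$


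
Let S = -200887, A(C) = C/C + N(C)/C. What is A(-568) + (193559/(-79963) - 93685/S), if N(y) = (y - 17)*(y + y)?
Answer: -18809655427767/16063527181 ≈ -1171.0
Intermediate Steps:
N(y) = 2*y*(-17 + y) (N(y) = (-17 + y)*(2*y) = 2*y*(-17 + y))
A(C) = -33 + 2*C (A(C) = C/C + (2*C*(-17 + C))/C = 1 + (-34 + 2*C) = -33 + 2*C)
A(-568) + (193559/(-79963) - 93685/S) = (-33 + 2*(-568)) + (193559/(-79963) - 93685/(-200887)) = (-33 - 1136) + (193559*(-1/79963) - 93685*(-1/200887)) = -1169 + (-193559/79963 + 93685/200887) = -1169 - 31392153178/16063527181 = -18809655427767/16063527181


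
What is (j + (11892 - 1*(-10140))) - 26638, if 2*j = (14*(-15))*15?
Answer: -6181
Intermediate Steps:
j = -1575 (j = ((14*(-15))*15)/2 = (-210*15)/2 = (½)*(-3150) = -1575)
(j + (11892 - 1*(-10140))) - 26638 = (-1575 + (11892 - 1*(-10140))) - 26638 = (-1575 + (11892 + 10140)) - 26638 = (-1575 + 22032) - 26638 = 20457 - 26638 = -6181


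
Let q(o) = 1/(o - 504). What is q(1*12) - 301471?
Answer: -148323733/492 ≈ -3.0147e+5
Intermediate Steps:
q(o) = 1/(-504 + o)
q(1*12) - 301471 = 1/(-504 + 1*12) - 301471 = 1/(-504 + 12) - 301471 = 1/(-492) - 301471 = -1/492 - 301471 = -148323733/492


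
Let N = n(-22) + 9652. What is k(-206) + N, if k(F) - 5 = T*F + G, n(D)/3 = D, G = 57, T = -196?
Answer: 50024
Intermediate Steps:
n(D) = 3*D
N = 9586 (N = 3*(-22) + 9652 = -66 + 9652 = 9586)
k(F) = 62 - 196*F (k(F) = 5 + (-196*F + 57) = 5 + (57 - 196*F) = 62 - 196*F)
k(-206) + N = (62 - 196*(-206)) + 9586 = (62 + 40376) + 9586 = 40438 + 9586 = 50024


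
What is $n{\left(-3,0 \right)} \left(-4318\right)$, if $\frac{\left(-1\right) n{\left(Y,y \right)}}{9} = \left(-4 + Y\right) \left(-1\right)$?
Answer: $272034$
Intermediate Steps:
$n{\left(Y,y \right)} = -36 + 9 Y$ ($n{\left(Y,y \right)} = - 9 \left(-4 + Y\right) \left(-1\right) = - 9 \left(4 - Y\right) = -36 + 9 Y$)
$n{\left(-3,0 \right)} \left(-4318\right) = \left(-36 + 9 \left(-3\right)\right) \left(-4318\right) = \left(-36 - 27\right) \left(-4318\right) = \left(-63\right) \left(-4318\right) = 272034$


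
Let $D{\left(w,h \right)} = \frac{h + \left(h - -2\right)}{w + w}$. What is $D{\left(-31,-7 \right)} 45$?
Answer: $\frac{270}{31} \approx 8.7097$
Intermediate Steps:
$D{\left(w,h \right)} = \frac{2 + 2 h}{2 w}$ ($D{\left(w,h \right)} = \frac{h + \left(h + 2\right)}{2 w} = \left(h + \left(2 + h\right)\right) \frac{1}{2 w} = \left(2 + 2 h\right) \frac{1}{2 w} = \frac{2 + 2 h}{2 w}$)
$D{\left(-31,-7 \right)} 45 = \frac{1 - 7}{-31} \cdot 45 = \left(- \frac{1}{31}\right) \left(-6\right) 45 = \frac{6}{31} \cdot 45 = \frac{270}{31}$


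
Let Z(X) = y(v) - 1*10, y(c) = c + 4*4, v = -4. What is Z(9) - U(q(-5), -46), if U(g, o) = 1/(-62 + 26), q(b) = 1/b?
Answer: 73/36 ≈ 2.0278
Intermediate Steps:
y(c) = 16 + c (y(c) = c + 16 = 16 + c)
Z(X) = 2 (Z(X) = (16 - 4) - 1*10 = 12 - 10 = 2)
U(g, o) = -1/36 (U(g, o) = 1/(-36) = -1/36)
Z(9) - U(q(-5), -46) = 2 - 1*(-1/36) = 2 + 1/36 = 73/36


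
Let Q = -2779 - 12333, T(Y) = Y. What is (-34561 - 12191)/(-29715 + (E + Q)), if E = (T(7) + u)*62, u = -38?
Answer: 15584/15583 ≈ 1.0001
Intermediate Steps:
Q = -15112
E = -1922 (E = (7 - 38)*62 = -31*62 = -1922)
(-34561 - 12191)/(-29715 + (E + Q)) = (-34561 - 12191)/(-29715 + (-1922 - 15112)) = -46752/(-29715 - 17034) = -46752/(-46749) = -46752*(-1/46749) = 15584/15583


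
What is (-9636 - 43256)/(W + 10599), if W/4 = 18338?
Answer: -7556/11993 ≈ -0.63003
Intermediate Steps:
W = 73352 (W = 4*18338 = 73352)
(-9636 - 43256)/(W + 10599) = (-9636 - 43256)/(73352 + 10599) = -52892/83951 = -52892*1/83951 = -7556/11993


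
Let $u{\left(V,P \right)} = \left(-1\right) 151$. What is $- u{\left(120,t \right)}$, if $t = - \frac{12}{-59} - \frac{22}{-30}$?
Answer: $151$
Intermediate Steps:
$t = \frac{829}{885}$ ($t = \left(-12\right) \left(- \frac{1}{59}\right) - - \frac{11}{15} = \frac{12}{59} + \frac{11}{15} = \frac{829}{885} \approx 0.93672$)
$u{\left(V,P \right)} = -151$
$- u{\left(120,t \right)} = \left(-1\right) \left(-151\right) = 151$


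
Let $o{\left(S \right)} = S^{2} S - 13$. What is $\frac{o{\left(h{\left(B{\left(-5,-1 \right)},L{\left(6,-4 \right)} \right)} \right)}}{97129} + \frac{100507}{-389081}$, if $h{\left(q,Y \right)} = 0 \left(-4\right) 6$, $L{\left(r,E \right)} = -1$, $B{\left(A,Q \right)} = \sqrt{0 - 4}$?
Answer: $- \frac{887927496}{3435549859} \approx -0.25845$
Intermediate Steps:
$B{\left(A,Q \right)} = 2 i$ ($B{\left(A,Q \right)} = \sqrt{-4} = 2 i$)
$h{\left(q,Y \right)} = 0$ ($h{\left(q,Y \right)} = 0 \cdot 6 = 0$)
$o{\left(S \right)} = -13 + S^{3}$ ($o{\left(S \right)} = S^{3} - 13 = -13 + S^{3}$)
$\frac{o{\left(h{\left(B{\left(-5,-1 \right)},L{\left(6,-4 \right)} \right)} \right)}}{97129} + \frac{100507}{-389081} = \frac{-13 + 0^{3}}{97129} + \frac{100507}{-389081} = \left(-13 + 0\right) \frac{1}{97129} + 100507 \left(- \frac{1}{389081}\right) = \left(-13\right) \frac{1}{97129} - \frac{9137}{35371} = - \frac{13}{97129} - \frac{9137}{35371} = - \frac{887927496}{3435549859}$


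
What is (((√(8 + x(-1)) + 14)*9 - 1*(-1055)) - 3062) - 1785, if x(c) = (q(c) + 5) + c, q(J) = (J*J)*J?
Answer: -3666 + 9*√11 ≈ -3636.1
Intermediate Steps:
q(J) = J³ (q(J) = J²*J = J³)
x(c) = 5 + c + c³ (x(c) = (c³ + 5) + c = (5 + c³) + c = 5 + c + c³)
(((√(8 + x(-1)) + 14)*9 - 1*(-1055)) - 3062) - 1785 = (((√(8 + (5 - 1 + (-1)³)) + 14)*9 - 1*(-1055)) - 3062) - 1785 = (((√(8 + (5 - 1 - 1)) + 14)*9 + 1055) - 3062) - 1785 = (((√(8 + 3) + 14)*9 + 1055) - 3062) - 1785 = (((√11 + 14)*9 + 1055) - 3062) - 1785 = (((14 + √11)*9 + 1055) - 3062) - 1785 = (((126 + 9*√11) + 1055) - 3062) - 1785 = ((1181 + 9*√11) - 3062) - 1785 = (-1881 + 9*√11) - 1785 = -3666 + 9*√11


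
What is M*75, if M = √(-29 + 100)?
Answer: 75*√71 ≈ 631.96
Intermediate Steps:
M = √71 ≈ 8.4261
M*75 = √71*75 = 75*√71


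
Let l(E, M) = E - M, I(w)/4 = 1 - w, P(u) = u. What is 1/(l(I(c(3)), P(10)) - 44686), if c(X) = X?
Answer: -1/44704 ≈ -2.2369e-5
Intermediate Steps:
I(w) = 4 - 4*w (I(w) = 4*(1 - w) = 4 - 4*w)
1/(l(I(c(3)), P(10)) - 44686) = 1/(((4 - 4*3) - 1*10) - 44686) = 1/(((4 - 12) - 10) - 44686) = 1/((-8 - 10) - 44686) = 1/(-18 - 44686) = 1/(-44704) = -1/44704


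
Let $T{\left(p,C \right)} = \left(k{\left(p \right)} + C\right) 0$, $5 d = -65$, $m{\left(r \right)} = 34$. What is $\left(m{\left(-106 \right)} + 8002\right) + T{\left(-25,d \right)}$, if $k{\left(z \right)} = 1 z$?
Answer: $8036$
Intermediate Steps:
$k{\left(z \right)} = z$
$d = -13$ ($d = \frac{1}{5} \left(-65\right) = -13$)
$T{\left(p,C \right)} = 0$ ($T{\left(p,C \right)} = \left(p + C\right) 0 = \left(C + p\right) 0 = 0$)
$\left(m{\left(-106 \right)} + 8002\right) + T{\left(-25,d \right)} = \left(34 + 8002\right) + 0 = 8036 + 0 = 8036$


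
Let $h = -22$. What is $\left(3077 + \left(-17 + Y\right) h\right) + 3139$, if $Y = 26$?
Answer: $6018$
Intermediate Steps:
$\left(3077 + \left(-17 + Y\right) h\right) + 3139 = \left(3077 + \left(-17 + 26\right) \left(-22\right)\right) + 3139 = \left(3077 + 9 \left(-22\right)\right) + 3139 = \left(3077 - 198\right) + 3139 = 2879 + 3139 = 6018$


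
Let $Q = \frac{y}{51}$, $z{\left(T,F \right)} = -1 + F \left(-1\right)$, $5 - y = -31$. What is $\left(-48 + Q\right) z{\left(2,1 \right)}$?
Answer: $\frac{1608}{17} \approx 94.588$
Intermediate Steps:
$y = 36$ ($y = 5 - -31 = 5 + 31 = 36$)
$z{\left(T,F \right)} = -1 - F$
$Q = \frac{12}{17}$ ($Q = \frac{36}{51} = 36 \cdot \frac{1}{51} = \frac{12}{17} \approx 0.70588$)
$\left(-48 + Q\right) z{\left(2,1 \right)} = \left(-48 + \frac{12}{17}\right) \left(-1 - 1\right) = - \frac{804 \left(-1 - 1\right)}{17} = \left(- \frac{804}{17}\right) \left(-2\right) = \frac{1608}{17}$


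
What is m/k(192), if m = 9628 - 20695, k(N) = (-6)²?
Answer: -3689/12 ≈ -307.42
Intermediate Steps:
k(N) = 36
m = -11067
m/k(192) = -11067/36 = -11067*1/36 = -3689/12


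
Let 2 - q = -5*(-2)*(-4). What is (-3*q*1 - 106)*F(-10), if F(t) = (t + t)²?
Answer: -92800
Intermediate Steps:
F(t) = 4*t² (F(t) = (2*t)² = 4*t²)
q = 42 (q = 2 - (-5*(-2))*(-4) = 2 - 10*(-4) = 2 - 1*(-40) = 2 + 40 = 42)
(-3*q*1 - 106)*F(-10) = (-3*42*1 - 106)*(4*(-10)²) = (-126*1 - 106)*(4*100) = (-126 - 106)*400 = -232*400 = -92800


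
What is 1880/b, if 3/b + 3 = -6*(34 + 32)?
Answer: -250040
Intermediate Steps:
b = -1/133 (b = 3/(-3 - 6*(34 + 32)) = 3/(-3 - 6*66) = 3/(-3 - 396) = 3/(-399) = 3*(-1/399) = -1/133 ≈ -0.0075188)
1880/b = 1880/(-1/133) = 1880*(-133) = -250040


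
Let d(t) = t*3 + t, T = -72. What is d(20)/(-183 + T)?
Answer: -16/51 ≈ -0.31373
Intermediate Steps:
d(t) = 4*t (d(t) = 3*t + t = 4*t)
d(20)/(-183 + T) = (4*20)/(-183 - 72) = 80/(-255) = 80*(-1/255) = -16/51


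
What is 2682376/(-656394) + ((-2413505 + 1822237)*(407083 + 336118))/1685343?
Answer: -48074062017126160/184374838857 ≈ -2.6074e+5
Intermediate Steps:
2682376/(-656394) + ((-2413505 + 1822237)*(407083 + 336118))/1685343 = 2682376*(-1/656394) - 591268*743201*(1/1685343) = -1341188/328197 - 439430968868*1/1685343 = -1341188/328197 - 439430968868/1685343 = -48074062017126160/184374838857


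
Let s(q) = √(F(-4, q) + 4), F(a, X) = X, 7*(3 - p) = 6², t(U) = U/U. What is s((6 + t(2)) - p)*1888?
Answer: 3776*√161/7 ≈ 6844.6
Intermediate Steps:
t(U) = 1
p = -15/7 (p = 3 - ⅐*6² = 3 - ⅐*36 = 3 - 36/7 = -15/7 ≈ -2.1429)
s(q) = √(4 + q) (s(q) = √(q + 4) = √(4 + q))
s((6 + t(2)) - p)*1888 = √(4 + ((6 + 1) - 1*(-15/7)))*1888 = √(4 + (7 + 15/7))*1888 = √(4 + 64/7)*1888 = √(92/7)*1888 = (2*√161/7)*1888 = 3776*√161/7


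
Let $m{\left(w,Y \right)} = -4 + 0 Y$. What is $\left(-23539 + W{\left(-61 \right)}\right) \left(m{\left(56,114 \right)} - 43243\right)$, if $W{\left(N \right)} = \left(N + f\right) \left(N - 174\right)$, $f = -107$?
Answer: $-689400427$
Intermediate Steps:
$W{\left(N \right)} = \left(-174 + N\right) \left(-107 + N\right)$ ($W{\left(N \right)} = \left(N - 107\right) \left(N - 174\right) = \left(-107 + N\right) \left(-174 + N\right) = \left(-174 + N\right) \left(-107 + N\right)$)
$m{\left(w,Y \right)} = -4$ ($m{\left(w,Y \right)} = -4 + 0 = -4$)
$\left(-23539 + W{\left(-61 \right)}\right) \left(m{\left(56,114 \right)} - 43243\right) = \left(-23539 + \left(18618 + \left(-61\right)^{2} - -17141\right)\right) \left(-4 - 43243\right) = \left(-23539 + \left(18618 + 3721 + 17141\right)\right) \left(-43247\right) = \left(-23539 + 39480\right) \left(-43247\right) = 15941 \left(-43247\right) = -689400427$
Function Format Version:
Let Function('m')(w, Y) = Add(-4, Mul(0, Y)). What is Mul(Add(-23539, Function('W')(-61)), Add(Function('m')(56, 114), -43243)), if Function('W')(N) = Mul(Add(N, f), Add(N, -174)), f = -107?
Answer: -689400427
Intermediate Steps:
Function('W')(N) = Mul(Add(-174, N), Add(-107, N)) (Function('W')(N) = Mul(Add(N, -107), Add(N, -174)) = Mul(Add(-107, N), Add(-174, N)) = Mul(Add(-174, N), Add(-107, N)))
Function('m')(w, Y) = -4 (Function('m')(w, Y) = Add(-4, 0) = -4)
Mul(Add(-23539, Function('W')(-61)), Add(Function('m')(56, 114), -43243)) = Mul(Add(-23539, Add(18618, Pow(-61, 2), Mul(-281, -61))), Add(-4, -43243)) = Mul(Add(-23539, Add(18618, 3721, 17141)), -43247) = Mul(Add(-23539, 39480), -43247) = Mul(15941, -43247) = -689400427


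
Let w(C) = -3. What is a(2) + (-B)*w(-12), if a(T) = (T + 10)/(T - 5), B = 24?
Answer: 68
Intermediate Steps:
a(T) = (10 + T)/(-5 + T)
a(2) + (-B)*w(-12) = (10 + 2)/(-5 + 2) - 1*24*(-3) = 12/(-3) - 24*(-3) = -1/3*12 + 72 = -4 + 72 = 68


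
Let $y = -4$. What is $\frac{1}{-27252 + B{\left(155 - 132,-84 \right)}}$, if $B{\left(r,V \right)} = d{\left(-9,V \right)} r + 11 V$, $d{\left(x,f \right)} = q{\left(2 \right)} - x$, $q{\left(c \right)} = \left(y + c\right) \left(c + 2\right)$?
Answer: $- \frac{1}{28153} \approx -3.552 \cdot 10^{-5}$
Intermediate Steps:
$q{\left(c \right)} = \left(-4 + c\right) \left(2 + c\right)$ ($q{\left(c \right)} = \left(-4 + c\right) \left(c + 2\right) = \left(-4 + c\right) \left(2 + c\right)$)
$d{\left(x,f \right)} = -8 - x$ ($d{\left(x,f \right)} = \left(-8 + 2^{2} - 4\right) - x = \left(-8 + 4 - 4\right) - x = -8 - x$)
$B{\left(r,V \right)} = r + 11 V$ ($B{\left(r,V \right)} = \left(-8 - -9\right) r + 11 V = \left(-8 + 9\right) r + 11 V = 1 r + 11 V = r + 11 V$)
$\frac{1}{-27252 + B{\left(155 - 132,-84 \right)}} = \frac{1}{-27252 + \left(\left(155 - 132\right) + 11 \left(-84\right)\right)} = \frac{1}{-27252 + \left(23 - 924\right)} = \frac{1}{-27252 - 901} = \frac{1}{-28153} = - \frac{1}{28153}$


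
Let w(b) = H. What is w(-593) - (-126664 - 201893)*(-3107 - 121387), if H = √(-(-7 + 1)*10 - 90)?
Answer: -40903375158 + I*√30 ≈ -4.0903e+10 + 5.4772*I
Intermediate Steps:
H = I*√30 (H = √(-(-6)*10 - 90) = √(-1*(-60) - 90) = √(60 - 90) = √(-30) = I*√30 ≈ 5.4772*I)
w(b) = I*√30
w(-593) - (-126664 - 201893)*(-3107 - 121387) = I*√30 - (-126664 - 201893)*(-3107 - 121387) = I*√30 - (-328557)*(-124494) = I*√30 - 1*40903375158 = I*√30 - 40903375158 = -40903375158 + I*√30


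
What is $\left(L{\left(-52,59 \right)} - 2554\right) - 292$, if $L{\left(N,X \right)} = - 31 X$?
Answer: $-4675$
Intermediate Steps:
$\left(L{\left(-52,59 \right)} - 2554\right) - 292 = \left(\left(-31\right) 59 - 2554\right) - 292 = \left(-1829 - 2554\right) - 292 = -4383 - 292 = -4675$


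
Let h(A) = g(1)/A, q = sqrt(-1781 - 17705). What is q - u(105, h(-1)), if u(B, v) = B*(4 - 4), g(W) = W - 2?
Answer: I*sqrt(19486) ≈ 139.59*I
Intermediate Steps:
g(W) = -2 + W
q = I*sqrt(19486) (q = sqrt(-19486) = I*sqrt(19486) ≈ 139.59*I)
h(A) = -1/A (h(A) = (-2 + 1)/A = -1/A)
u(B, v) = 0 (u(B, v) = B*0 = 0)
q - u(105, h(-1)) = I*sqrt(19486) - 1*0 = I*sqrt(19486) + 0 = I*sqrt(19486)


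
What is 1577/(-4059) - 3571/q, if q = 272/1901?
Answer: -27554832733/1104048 ≈ -24958.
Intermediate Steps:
q = 272/1901 (q = 272*(1/1901) = 272/1901 ≈ 0.14308)
1577/(-4059) - 3571/q = 1577/(-4059) - 3571/272/1901 = 1577*(-1/4059) - 3571*1901/272 = -1577/4059 - 6788471/272 = -27554832733/1104048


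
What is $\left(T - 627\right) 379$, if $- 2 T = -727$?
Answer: $- \frac{199733}{2} \approx -99867.0$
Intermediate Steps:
$T = \frac{727}{2}$ ($T = \left(- \frac{1}{2}\right) \left(-727\right) = \frac{727}{2} \approx 363.5$)
$\left(T - 627\right) 379 = \left(\frac{727}{2} - 627\right) 379 = \left(- \frac{527}{2}\right) 379 = - \frac{199733}{2}$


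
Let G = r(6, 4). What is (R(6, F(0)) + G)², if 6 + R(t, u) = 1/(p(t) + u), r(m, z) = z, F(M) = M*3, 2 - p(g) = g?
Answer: 81/16 ≈ 5.0625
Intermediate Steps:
p(g) = 2 - g
F(M) = 3*M
R(t, u) = -6 + 1/(2 + u - t) (R(t, u) = -6 + 1/((2 - t) + u) = -6 + 1/(2 + u - t))
G = 4
(R(6, F(0)) + G)² = ((-11 - 18*0 + 6*6)/(2 + 3*0 - 1*6) + 4)² = ((-11 - 6*0 + 36)/(2 + 0 - 6) + 4)² = ((-11 + 0 + 36)/(-4) + 4)² = (-¼*25 + 4)² = (-25/4 + 4)² = (-9/4)² = 81/16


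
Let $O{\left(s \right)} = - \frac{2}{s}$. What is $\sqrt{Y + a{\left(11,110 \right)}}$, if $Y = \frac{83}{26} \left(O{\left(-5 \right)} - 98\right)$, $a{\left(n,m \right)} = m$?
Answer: $\frac{i \sqrt{851630}}{65} \approx 14.198 i$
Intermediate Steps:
$Y = - \frac{20252}{65}$ ($Y = \frac{83}{26} \left(- \frac{2}{-5} - 98\right) = 83 \cdot \frac{1}{26} \left(\left(-2\right) \left(- \frac{1}{5}\right) - 98\right) = \frac{83 \left(\frac{2}{5} - 98\right)}{26} = \frac{83}{26} \left(- \frac{488}{5}\right) = - \frac{20252}{65} \approx -311.57$)
$\sqrt{Y + a{\left(11,110 \right)}} = \sqrt{- \frac{20252}{65} + 110} = \sqrt{- \frac{13102}{65}} = \frac{i \sqrt{851630}}{65}$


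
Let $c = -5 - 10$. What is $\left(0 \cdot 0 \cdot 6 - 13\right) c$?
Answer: $195$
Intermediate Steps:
$c = -15$ ($c = -5 - 10 = -15$)
$\left(0 \cdot 0 \cdot 6 - 13\right) c = \left(0 \cdot 0 \cdot 6 - 13\right) \left(-15\right) = \left(0 \cdot 6 - 13\right) \left(-15\right) = \left(0 - 13\right) \left(-15\right) = \left(-13\right) \left(-15\right) = 195$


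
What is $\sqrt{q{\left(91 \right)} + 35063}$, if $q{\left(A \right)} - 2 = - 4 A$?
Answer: $\sqrt{34701} \approx 186.28$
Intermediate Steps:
$q{\left(A \right)} = 2 - 4 A$
$\sqrt{q{\left(91 \right)} + 35063} = \sqrt{\left(2 - 364\right) + 35063} = \sqrt{-362 + 35063} = \sqrt{34701}$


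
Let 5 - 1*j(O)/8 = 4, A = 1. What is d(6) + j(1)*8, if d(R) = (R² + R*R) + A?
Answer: 137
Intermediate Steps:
j(O) = 8 (j(O) = 40 - 8*4 = 40 - 32 = 8)
d(R) = 1 + 2*R² (d(R) = (R² + R*R) + 1 = (R² + R²) + 1 = 2*R² + 1 = 1 + 2*R²)
d(6) + j(1)*8 = (1 + 2*6²) + 8*8 = (1 + 2*36) + 64 = (1 + 72) + 64 = 73 + 64 = 137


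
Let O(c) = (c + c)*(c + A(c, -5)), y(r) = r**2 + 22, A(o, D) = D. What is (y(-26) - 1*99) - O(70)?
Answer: -8501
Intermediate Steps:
y(r) = 22 + r**2
O(c) = 2*c*(-5 + c) (O(c) = (c + c)*(c - 5) = (2*c)*(-5 + c) = 2*c*(-5 + c))
(y(-26) - 1*99) - O(70) = ((22 + (-26)**2) - 1*99) - 2*70*(-5 + 70) = ((22 + 676) - 99) - 2*70*65 = (698 - 99) - 1*9100 = 599 - 9100 = -8501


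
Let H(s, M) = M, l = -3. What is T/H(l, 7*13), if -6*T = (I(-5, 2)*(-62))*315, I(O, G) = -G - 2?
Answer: -1860/13 ≈ -143.08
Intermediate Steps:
I(O, G) = -2 - G
T = -13020 (T = -(-2 - 1*2)*(-62)*315/6 = -(-2 - 2)*(-62)*315/6 = -(-4*(-62))*315/6 = -124*315/3 = -1/6*78120 = -13020)
T/H(l, 7*13) = -13020/(7*13) = -13020/91 = -13020*1/91 = -1860/13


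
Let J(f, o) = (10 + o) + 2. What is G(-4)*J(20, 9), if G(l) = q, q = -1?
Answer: -21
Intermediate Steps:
J(f, o) = 12 + o
G(l) = -1
G(-4)*J(20, 9) = -(12 + 9) = -1*21 = -21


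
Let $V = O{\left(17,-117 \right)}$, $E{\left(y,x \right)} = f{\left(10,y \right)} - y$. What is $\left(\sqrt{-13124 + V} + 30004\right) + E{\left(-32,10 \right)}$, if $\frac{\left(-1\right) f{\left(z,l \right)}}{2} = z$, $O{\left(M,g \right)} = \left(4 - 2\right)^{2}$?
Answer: $30016 + 8 i \sqrt{205} \approx 30016.0 + 114.54 i$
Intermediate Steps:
$O{\left(M,g \right)} = 4$ ($O{\left(M,g \right)} = 2^{2} = 4$)
$f{\left(z,l \right)} = - 2 z$
$E{\left(y,x \right)} = -20 - y$ ($E{\left(y,x \right)} = \left(-2\right) 10 - y = -20 - y$)
$V = 4$
$\left(\sqrt{-13124 + V} + 30004\right) + E{\left(-32,10 \right)} = \left(\sqrt{-13124 + 4} + 30004\right) - -12 = \left(\sqrt{-13120} + 30004\right) + \left(-20 + 32\right) = \left(8 i \sqrt{205} + 30004\right) + 12 = \left(30004 + 8 i \sqrt{205}\right) + 12 = 30016 + 8 i \sqrt{205}$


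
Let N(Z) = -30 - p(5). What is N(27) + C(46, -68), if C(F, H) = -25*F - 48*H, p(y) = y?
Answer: 2079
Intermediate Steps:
C(F, H) = -48*H - 25*F
N(Z) = -35 (N(Z) = -30 - 1*5 = -30 - 5 = -35)
N(27) + C(46, -68) = -35 + (-48*(-68) - 25*46) = -35 + (3264 - 1150) = -35 + 2114 = 2079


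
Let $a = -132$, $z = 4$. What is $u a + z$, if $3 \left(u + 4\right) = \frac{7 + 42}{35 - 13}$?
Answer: $434$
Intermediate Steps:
$u = - \frac{215}{66}$ ($u = -4 + \frac{\left(7 + 42\right) \frac{1}{35 - 13}}{3} = -4 + \frac{49 \cdot \frac{1}{22}}{3} = -4 + \frac{1}{3} \cdot \frac{49}{22} = -4 + \frac{49}{66} = - \frac{215}{66} \approx -3.2576$)
$u a + z = \left(- \frac{215}{66}\right) \left(-132\right) + 4 = 430 + 4 = 434$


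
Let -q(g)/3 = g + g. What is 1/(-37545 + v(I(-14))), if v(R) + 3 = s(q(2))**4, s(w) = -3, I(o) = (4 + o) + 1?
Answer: -1/37467 ≈ -2.6690e-5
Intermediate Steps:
q(g) = -6*g (q(g) = -3*(g + g) = -6*g)
I(o) = 5 + o
v(R) = 78 (v(R) = -3 + (-3)**4 = -3 + 81 = 78)
1/(-37545 + v(I(-14))) = 1/(-37545 + 78) = 1/(-37467) = -1/37467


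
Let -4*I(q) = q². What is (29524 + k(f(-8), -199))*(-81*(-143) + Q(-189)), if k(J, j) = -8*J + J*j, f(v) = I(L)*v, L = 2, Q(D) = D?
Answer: 317527992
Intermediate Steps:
I(q) = -q²/4
f(v) = -v (f(v) = (-¼*2²)*v = (-¼*4)*v = -v)
(29524 + k(f(-8), -199))*(-81*(-143) + Q(-189)) = (29524 + (-1*(-8))*(-8 - 199))*(-81*(-143) - 189) = (29524 + 8*(-207))*(11583 - 189) = (29524 - 1656)*11394 = 27868*11394 = 317527992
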